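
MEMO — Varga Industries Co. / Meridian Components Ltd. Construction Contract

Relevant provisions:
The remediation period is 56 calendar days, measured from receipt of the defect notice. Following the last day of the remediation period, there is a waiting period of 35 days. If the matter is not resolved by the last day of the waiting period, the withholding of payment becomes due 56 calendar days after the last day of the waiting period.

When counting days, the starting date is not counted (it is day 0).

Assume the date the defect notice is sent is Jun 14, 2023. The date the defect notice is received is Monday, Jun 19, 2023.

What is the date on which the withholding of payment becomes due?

Nov 13, 2023

The last day of the remediation period: 56 calendar days after Jun 19, 2023 is Aug 14, 2023.
Adding 35 calendar days to Aug 14, 2023 gives Sep 18, 2023, which is the last day of the waiting period.
The date on which the withholding of payment becomes due: 56 calendar days after Sep 18, 2023 is Nov 13, 2023.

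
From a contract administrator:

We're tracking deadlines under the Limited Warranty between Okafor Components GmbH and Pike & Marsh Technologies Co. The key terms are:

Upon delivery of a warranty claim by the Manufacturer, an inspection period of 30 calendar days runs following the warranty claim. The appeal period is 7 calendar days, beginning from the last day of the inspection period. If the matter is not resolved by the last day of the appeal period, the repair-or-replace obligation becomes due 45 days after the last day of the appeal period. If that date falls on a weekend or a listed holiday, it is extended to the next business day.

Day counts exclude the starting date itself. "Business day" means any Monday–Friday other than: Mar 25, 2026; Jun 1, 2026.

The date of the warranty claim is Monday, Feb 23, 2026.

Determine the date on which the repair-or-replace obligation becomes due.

May 18, 2026

The last day of the inspection period: 30 calendar days after Feb 23, 2026 is Mar 25, 2026.
Adding 7 calendar days to Mar 25, 2026 gives Apr 1, 2026, which is the last day of the appeal period.
The date on which the repair-or-replace obligation becomes due: Apr 1, 2026 + 45 days = May 16, 2026. That falls on a Saturday, so it rolls to the next business day, Monday, May 18, 2026.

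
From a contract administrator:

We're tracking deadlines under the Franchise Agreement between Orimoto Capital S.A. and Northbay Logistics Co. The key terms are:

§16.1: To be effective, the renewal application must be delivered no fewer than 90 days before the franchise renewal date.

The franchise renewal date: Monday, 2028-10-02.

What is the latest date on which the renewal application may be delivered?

2028-07-04

Counting back 90 calendar days from 2028-10-02 gives 2028-07-04.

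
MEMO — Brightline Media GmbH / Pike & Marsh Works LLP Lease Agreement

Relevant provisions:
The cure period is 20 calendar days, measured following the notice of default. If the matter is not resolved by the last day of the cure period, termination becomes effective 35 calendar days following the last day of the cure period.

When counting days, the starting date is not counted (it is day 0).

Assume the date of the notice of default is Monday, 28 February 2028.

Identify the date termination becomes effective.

The last day of the cure period: 28 February 2028 + 20 days = 19 March 2028.
The date termination becomes effective: 19 March 2028 + 35 days = 23 April 2028.

23 April 2028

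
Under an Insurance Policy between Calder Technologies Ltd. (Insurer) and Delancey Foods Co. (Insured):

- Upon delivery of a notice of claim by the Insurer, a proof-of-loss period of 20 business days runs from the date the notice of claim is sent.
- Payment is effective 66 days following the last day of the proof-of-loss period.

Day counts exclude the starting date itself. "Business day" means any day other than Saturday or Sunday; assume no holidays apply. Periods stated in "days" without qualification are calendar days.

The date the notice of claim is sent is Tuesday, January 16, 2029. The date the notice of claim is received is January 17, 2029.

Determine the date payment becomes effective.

April 20, 2029

From Tuesday, January 16, 2029, 20 business days (Jan 17, Jan 18, Jan 19, Jan 22, …, Feb 9, Feb 12, Feb 13, skipping weekends) brings us to Tuesday, February 13, 2029, which is the last day of the proof-of-loss period.
The date payment becomes effective: 66 calendar days after February 13, 2029 is April 20, 2029.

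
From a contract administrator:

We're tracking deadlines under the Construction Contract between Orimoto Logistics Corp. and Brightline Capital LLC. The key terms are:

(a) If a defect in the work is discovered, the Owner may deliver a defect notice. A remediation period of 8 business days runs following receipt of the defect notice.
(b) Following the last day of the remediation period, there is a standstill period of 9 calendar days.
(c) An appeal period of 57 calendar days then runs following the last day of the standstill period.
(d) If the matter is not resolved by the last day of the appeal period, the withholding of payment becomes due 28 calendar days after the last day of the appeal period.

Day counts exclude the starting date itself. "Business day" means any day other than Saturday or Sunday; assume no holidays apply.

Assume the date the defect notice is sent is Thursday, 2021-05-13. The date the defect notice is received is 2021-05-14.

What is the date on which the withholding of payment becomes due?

The last day of the remediation period: counting 8 business days from Friday, 2021-05-14 (May 17, May 18, May 19, May 20, May 21, May 24, May 25, May 26, skipping weekends) reaches Wednesday, 2021-05-26.
The last day of the standstill period: 9 calendar days after 2021-05-26 is 2021-06-04.
The last day of the appeal period: 57 calendar days after 2021-06-04 is 2021-07-31.
The date on which the withholding of payment becomes due: 2021-07-31 + 28 days = 2021-08-28.

2021-08-28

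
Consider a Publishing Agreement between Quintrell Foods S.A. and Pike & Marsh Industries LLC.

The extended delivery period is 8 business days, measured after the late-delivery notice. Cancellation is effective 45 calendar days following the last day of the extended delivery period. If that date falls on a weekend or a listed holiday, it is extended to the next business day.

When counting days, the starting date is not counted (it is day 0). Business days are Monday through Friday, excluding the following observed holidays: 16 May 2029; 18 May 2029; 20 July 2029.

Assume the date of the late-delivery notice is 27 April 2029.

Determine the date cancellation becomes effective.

The last day of the extended delivery period: counting 8 business days from Friday, 27 April 2029 (Apr 30, May 1, May 2, May 3, May 4, May 7, May 8, May 9, skipping weekends) reaches Wednesday, 9 May 2029.
The date cancellation becomes effective: 45 calendar days after 9 May 2029 is 23 June 2029. That falls on a Saturday, so it rolls to the next business day, Monday, 25 June 2029.

25 June 2029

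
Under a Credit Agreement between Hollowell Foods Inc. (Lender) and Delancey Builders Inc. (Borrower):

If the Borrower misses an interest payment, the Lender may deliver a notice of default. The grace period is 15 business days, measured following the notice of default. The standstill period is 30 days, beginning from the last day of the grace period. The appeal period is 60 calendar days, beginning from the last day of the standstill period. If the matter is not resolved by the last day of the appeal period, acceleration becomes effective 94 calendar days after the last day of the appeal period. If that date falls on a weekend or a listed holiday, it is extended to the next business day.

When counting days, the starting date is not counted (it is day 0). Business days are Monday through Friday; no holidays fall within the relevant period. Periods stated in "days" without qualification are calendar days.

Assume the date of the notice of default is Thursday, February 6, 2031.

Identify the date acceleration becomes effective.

September 1, 2031

The last day of the grace period: 15 business days after Thursday, February 6, 2031, skipping weekends — Feb 7, Feb 10, Feb 11, Feb 12, …, Feb 25, Feb 26, Feb 27 — lands on Thursday, February 27, 2031.
Adding 30 calendar days to February 27, 2031 gives March 29, 2031, which is the last day of the standstill period.
The last day of the appeal period: 60 calendar days after March 29, 2031 is May 28, 2031.
Adding 94 calendar days to May 28, 2031 gives August 30, 2031, which is the date acceleration becomes effective. That falls on a Saturday, so it rolls to the next business day, Monday, September 1, 2031.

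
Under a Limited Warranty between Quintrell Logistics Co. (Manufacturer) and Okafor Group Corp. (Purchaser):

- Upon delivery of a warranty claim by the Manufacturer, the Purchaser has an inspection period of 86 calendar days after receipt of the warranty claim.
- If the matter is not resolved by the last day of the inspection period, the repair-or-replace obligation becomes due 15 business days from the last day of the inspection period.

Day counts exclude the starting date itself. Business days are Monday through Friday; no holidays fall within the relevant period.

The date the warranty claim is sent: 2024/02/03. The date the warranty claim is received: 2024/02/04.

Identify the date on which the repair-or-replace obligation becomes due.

2024/05/21

The last day of the inspection period: 86 calendar days after 2024/02/04 is 2024/04/30.
From Tuesday, 2024/04/30, 15 business days (May 1, May 2, May 3, May 6, …, May 17, May 20, May 21, skipping weekends) brings us to Tuesday, 2024/05/21, which is the date on which the repair-or-replace obligation becomes due.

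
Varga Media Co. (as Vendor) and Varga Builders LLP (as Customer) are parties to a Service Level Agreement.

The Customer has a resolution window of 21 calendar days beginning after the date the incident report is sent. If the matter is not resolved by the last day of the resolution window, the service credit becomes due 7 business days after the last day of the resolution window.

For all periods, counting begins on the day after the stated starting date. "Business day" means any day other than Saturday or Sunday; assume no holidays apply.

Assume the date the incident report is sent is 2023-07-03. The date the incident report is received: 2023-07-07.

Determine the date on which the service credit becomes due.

Adding 21 calendar days to 2023-07-03 gives 2023-07-24, which is the last day of the resolution window.
The date on which the service credit becomes due: 7 business days after Monday, 2023-07-24, skipping weekends — Jul 25, Jul 26, Jul 27, Jul 28, Jul 31, Aug 1, Aug 2 — lands on Wednesday, 2023-08-02.

2023-08-02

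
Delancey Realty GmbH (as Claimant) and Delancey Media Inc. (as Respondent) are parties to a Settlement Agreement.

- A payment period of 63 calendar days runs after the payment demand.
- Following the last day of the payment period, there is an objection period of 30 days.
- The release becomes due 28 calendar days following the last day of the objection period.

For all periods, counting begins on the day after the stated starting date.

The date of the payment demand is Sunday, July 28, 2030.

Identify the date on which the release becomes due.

November 26, 2030

The last day of the payment period: July 28, 2030 + 63 days = September 29, 2030.
Adding 30 calendar days to September 29, 2030 gives October 29, 2030, which is the last day of the objection period.
The date on which the release becomes due: October 29, 2030 + 28 days = November 26, 2030.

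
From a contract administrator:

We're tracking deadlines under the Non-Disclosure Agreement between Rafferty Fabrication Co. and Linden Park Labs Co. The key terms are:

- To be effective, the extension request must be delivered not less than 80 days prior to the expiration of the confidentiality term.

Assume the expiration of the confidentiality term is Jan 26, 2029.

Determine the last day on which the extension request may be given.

Nov 7, 2028

Counting back 80 calendar days from Jan 26, 2029 gives Nov 7, 2028.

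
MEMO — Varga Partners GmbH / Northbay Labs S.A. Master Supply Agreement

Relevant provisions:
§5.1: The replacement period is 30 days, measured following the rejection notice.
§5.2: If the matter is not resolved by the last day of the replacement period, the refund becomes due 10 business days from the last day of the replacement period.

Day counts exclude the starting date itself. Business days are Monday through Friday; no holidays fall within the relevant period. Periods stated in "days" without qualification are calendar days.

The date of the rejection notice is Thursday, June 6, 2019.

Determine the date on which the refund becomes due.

July 19, 2019

Adding 30 calendar days to June 6, 2019 gives July 6, 2019, which is the last day of the replacement period.
From Saturday, July 6, 2019, 10 business days (Jul 8, Jul 9, Jul 10, Jul 11, Jul 12, Jul 15, Jul 16, Jul 17, Jul 18, Jul 19, skipping weekends) brings us to Friday, July 19, 2019, which is the date on which the refund becomes due.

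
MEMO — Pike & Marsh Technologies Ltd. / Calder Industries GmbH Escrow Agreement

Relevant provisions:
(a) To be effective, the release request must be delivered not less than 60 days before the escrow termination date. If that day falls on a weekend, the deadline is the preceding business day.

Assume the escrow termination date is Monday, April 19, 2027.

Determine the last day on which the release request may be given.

April 19, 2027 minus 60 days is February 18, 2027. That is a Thursday, so no adjustment is needed.

February 18, 2027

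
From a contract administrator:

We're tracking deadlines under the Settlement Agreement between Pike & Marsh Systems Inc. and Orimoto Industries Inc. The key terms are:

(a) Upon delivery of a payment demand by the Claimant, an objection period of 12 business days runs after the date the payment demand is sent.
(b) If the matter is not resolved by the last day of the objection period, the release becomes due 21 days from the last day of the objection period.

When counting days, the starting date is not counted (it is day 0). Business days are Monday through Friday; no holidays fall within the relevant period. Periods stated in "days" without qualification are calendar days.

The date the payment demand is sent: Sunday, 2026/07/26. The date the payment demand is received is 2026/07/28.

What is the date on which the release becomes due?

The last day of the objection period: counting 12 business days from Sunday, 2026/07/26 (Jul 27, Jul 28, Jul 29, Jul 30, …, Aug 7, Aug 10, Aug 11, skipping weekends) reaches Tuesday, 2026/08/11.
The date on which the release becomes due: 21 calendar days after 2026/08/11 is 2026/09/01.

2026/09/01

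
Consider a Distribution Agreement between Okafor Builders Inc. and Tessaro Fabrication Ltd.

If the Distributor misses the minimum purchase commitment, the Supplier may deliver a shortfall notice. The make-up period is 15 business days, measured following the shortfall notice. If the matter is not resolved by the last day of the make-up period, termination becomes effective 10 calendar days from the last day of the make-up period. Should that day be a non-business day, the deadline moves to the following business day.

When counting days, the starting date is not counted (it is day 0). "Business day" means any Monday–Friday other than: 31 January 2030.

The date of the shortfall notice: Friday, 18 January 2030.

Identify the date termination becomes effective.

From Friday, 18 January 2030, 15 business days (Jan 21, Jan 22, Jan 23, Jan 24, …, Feb 7, Feb 8, Feb 11, skipping weekends and the listed holiday on Jan 31) brings us to Monday, 11 February 2030, which is the last day of the make-up period.
The date termination becomes effective: 10 calendar days after 11 February 2030 is 21 February 2030. 21 February 2030 is a Thursday and is not a listed holiday, so no roll-forward applies.

21 February 2030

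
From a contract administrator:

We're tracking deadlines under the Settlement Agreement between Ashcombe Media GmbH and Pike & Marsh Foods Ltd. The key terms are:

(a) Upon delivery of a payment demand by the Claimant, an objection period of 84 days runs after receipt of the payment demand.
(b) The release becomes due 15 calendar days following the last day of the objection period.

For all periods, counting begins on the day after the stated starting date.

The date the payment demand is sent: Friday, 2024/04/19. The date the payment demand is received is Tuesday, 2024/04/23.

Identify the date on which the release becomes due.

The last day of the objection period: 84 calendar days after 2024/04/23 is 2024/07/16.
Adding 15 calendar days to 2024/07/16 gives 2024/07/31, which is the date on which the release becomes due.

2024/07/31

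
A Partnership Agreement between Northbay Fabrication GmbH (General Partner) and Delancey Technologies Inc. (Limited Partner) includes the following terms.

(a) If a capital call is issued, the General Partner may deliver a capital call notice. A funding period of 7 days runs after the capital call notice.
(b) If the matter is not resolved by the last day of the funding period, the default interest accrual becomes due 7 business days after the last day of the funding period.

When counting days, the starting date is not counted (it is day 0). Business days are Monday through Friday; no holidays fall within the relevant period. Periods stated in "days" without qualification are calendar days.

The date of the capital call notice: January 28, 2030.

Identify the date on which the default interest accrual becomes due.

February 13, 2030

Adding 7 calendar days to January 28, 2030 gives February 4, 2030, which is the last day of the funding period.
The date on which the default interest accrual becomes due: 7 business days after Monday, February 4, 2030, skipping weekends — Feb 5, Feb 6, Feb 7, Feb 8, Feb 11, Feb 12, Feb 13 — lands on Wednesday, February 13, 2030.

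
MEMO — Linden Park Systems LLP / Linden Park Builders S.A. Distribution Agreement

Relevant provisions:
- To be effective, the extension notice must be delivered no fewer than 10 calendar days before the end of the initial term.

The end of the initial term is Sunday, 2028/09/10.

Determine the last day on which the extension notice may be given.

2028/08/31

Counting back 10 calendar days from 2028/09/10 gives 2028/08/31.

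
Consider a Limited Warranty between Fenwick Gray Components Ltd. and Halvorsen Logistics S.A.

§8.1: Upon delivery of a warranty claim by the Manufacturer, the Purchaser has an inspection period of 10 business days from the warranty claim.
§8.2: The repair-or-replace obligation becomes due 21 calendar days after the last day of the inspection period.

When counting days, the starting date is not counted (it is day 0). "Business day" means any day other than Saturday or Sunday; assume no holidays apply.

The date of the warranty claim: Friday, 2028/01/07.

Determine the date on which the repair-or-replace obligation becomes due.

The last day of the inspection period: 10 business days after Friday, 2028/01/07, skipping weekends — Jan 10, Jan 11, Jan 12, Jan 13, Jan 14, Jan 17, Jan 18, Jan 19, Jan 20, Jan 21 — lands on Friday, 2028/01/21.
The date on which the repair-or-replace obligation becomes due: 21 calendar days after 2028/01/21 is 2028/02/11.

2028/02/11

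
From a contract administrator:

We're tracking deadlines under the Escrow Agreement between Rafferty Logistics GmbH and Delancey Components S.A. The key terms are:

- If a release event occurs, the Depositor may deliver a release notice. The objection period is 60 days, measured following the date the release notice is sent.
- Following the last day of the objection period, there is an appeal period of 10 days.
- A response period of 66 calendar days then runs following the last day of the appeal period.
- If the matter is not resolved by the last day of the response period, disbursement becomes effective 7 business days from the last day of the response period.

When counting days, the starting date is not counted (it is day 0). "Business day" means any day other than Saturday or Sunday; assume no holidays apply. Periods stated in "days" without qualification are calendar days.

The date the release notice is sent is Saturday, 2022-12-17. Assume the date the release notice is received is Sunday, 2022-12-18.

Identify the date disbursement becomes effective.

The last day of the objection period: 60 calendar days after 2022-12-17 is 2023-02-15.
The last day of the appeal period: 2023-02-15 + 10 days = 2023-02-25.
Adding 66 calendar days to 2023-02-25 gives 2023-05-02, which is the last day of the response period.
From Tuesday, 2023-05-02, 7 business days (May 3, May 4, May 5, May 8, May 9, May 10, May 11, skipping weekends) brings us to Thursday, 2023-05-11, which is the date disbursement becomes effective.

2023-05-11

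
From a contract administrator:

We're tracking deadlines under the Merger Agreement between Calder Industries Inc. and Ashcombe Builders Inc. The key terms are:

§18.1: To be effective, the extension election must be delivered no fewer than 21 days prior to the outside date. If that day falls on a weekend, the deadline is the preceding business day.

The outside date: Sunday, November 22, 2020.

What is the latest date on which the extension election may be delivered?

October 30, 2020

November 22, 2020 minus 21 days is November 1, 2020. That is a Sunday, so the deadline moves back to Friday, October 30, 2020.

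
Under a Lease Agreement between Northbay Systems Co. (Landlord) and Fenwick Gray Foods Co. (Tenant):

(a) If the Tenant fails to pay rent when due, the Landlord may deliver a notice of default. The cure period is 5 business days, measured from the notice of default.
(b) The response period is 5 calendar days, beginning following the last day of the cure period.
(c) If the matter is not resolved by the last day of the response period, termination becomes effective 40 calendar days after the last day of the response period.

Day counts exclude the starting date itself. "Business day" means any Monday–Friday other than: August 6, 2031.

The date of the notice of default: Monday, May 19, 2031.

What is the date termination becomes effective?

July 10, 2031

The last day of the cure period: counting 5 business days from Monday, May 19, 2031 (May 20, May 21, May 22, May 23, May 26, skipping weekends) reaches Monday, May 26, 2031.
The last day of the response period: May 26, 2031 + 5 days = May 31, 2031.
The date termination becomes effective: May 31, 2031 + 40 days = July 10, 2031.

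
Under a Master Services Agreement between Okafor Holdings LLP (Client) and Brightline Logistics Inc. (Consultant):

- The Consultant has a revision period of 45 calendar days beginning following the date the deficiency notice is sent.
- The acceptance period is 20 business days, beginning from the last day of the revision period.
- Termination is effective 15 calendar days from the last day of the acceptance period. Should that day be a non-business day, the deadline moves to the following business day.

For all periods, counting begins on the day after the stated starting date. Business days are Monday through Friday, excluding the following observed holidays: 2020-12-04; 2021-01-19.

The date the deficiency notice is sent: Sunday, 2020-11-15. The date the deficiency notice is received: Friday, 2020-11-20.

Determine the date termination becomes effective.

Adding 45 calendar days to 2020-11-15 gives 2020-12-30, which is the last day of the revision period.
From Wednesday, 2020-12-30, 20 business days (Dec 31, Jan 1, Jan 4, Jan 5, …, Jan 26, Jan 27, Jan 28, skipping weekends and the listed holiday on Jan 19) brings us to Thursday, 2021-01-28, which is the last day of the acceptance period.
Adding 15 calendar days to 2021-01-28 gives 2021-02-12, which is the date termination becomes effective. 2021-02-12 is a Friday and is not a listed holiday, so no roll-forward applies.

2021-02-12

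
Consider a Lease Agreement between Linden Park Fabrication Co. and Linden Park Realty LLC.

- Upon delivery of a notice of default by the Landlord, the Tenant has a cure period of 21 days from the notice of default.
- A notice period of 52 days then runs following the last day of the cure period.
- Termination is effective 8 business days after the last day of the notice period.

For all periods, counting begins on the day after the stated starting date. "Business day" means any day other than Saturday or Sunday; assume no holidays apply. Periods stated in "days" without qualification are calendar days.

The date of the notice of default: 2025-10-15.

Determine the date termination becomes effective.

2026-01-07

The last day of the cure period: 21 calendar days after 2025-10-15 is 2025-11-05.
The last day of the notice period: 2025-11-05 + 52 days = 2025-12-27.
From Saturday, 2025-12-27, 8 business days (Dec 29, Dec 30, Dec 31, Jan 1, Jan 2, Jan 5, Jan 6, Jan 7, skipping weekends) brings us to Wednesday, 2026-01-07, which is the date termination becomes effective.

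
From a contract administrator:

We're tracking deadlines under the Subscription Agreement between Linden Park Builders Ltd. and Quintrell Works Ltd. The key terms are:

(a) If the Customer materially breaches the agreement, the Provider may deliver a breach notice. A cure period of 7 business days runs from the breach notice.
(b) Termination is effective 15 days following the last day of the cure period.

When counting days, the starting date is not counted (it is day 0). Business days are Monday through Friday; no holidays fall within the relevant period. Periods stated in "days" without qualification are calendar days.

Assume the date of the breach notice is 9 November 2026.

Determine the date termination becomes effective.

The last day of the cure period: counting 7 business days from Monday, 9 November 2026 (Nov 10, Nov 11, Nov 12, Nov 13, Nov 16, Nov 17, Nov 18, skipping weekends) reaches Wednesday, 18 November 2026.
Adding 15 calendar days to 18 November 2026 gives 3 December 2026, which is the date termination becomes effective.

3 December 2026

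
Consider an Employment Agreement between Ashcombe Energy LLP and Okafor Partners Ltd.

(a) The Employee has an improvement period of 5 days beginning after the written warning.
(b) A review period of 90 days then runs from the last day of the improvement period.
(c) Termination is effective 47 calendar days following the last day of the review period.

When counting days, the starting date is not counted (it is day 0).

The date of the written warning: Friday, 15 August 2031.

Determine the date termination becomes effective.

4 January 2032

Adding 5 calendar days to 15 August 2031 gives 20 August 2031, which is the last day of the improvement period.
The last day of the review period: 90 calendar days after 20 August 2031 is 18 November 2031.
Adding 47 calendar days to 18 November 2031 gives 4 January 2032, which is the date termination becomes effective.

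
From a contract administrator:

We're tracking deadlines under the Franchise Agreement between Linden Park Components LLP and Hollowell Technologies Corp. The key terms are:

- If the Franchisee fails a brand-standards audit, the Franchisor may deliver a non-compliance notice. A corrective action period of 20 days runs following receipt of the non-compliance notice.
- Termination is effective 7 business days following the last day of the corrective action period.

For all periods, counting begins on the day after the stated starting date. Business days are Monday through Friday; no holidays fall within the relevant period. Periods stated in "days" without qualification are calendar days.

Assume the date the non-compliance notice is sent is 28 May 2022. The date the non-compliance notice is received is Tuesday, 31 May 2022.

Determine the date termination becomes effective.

29 June 2022

Adding 20 calendar days to 31 May 2022 gives 20 June 2022, which is the last day of the corrective action period.
From Monday, 20 June 2022, 7 business days (Jun 21, Jun 22, Jun 23, Jun 24, Jun 27, Jun 28, Jun 29, skipping weekends) brings us to Wednesday, 29 June 2022, which is the date termination becomes effective.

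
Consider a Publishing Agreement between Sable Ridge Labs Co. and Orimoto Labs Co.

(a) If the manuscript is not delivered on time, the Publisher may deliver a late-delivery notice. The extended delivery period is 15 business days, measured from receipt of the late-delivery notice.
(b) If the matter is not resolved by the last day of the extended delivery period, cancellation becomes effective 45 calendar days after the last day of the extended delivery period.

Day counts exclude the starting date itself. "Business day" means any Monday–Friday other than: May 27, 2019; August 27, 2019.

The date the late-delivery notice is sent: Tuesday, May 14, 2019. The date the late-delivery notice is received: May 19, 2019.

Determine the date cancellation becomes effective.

The last day of the extended delivery period: counting 15 business days from Sunday, May 19, 2019 (May 20, May 21, May 22, May 23, …, Jun 6, Jun 7, Jun 10, skipping weekends and the listed holiday on May 27) reaches Monday, June 10, 2019.
The date cancellation becomes effective: June 10, 2019 + 45 days = July 25, 2019.

July 25, 2019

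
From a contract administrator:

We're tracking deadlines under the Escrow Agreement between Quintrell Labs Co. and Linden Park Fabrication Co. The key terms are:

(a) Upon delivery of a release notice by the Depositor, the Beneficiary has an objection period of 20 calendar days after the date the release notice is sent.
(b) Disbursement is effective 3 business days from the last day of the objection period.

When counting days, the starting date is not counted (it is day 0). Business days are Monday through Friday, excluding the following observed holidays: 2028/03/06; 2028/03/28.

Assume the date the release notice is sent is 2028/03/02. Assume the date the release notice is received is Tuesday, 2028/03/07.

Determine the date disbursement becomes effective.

2028/03/27

The last day of the objection period: 20 calendar days after 2028/03/02 is 2028/03/22.
From Wednesday, 2028/03/22, 3 business days (Mar 23, Mar 24, Mar 27, skipping weekends) brings us to Monday, 2028/03/27, which is the date disbursement becomes effective.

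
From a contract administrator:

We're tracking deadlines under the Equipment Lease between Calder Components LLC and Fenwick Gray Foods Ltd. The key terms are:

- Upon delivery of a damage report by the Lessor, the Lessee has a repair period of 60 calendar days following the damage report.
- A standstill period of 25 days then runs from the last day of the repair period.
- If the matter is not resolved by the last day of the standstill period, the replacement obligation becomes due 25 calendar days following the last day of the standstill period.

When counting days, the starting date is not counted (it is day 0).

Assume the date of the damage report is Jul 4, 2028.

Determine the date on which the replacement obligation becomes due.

Oct 22, 2028

The last day of the repair period: 60 calendar days after Jul 4, 2028 is Sep 2, 2028.
The last day of the standstill period: 25 calendar days after Sep 2, 2028 is Sep 27, 2028.
The date on which the replacement obligation becomes due: Sep 27, 2028 + 25 days = Oct 22, 2028.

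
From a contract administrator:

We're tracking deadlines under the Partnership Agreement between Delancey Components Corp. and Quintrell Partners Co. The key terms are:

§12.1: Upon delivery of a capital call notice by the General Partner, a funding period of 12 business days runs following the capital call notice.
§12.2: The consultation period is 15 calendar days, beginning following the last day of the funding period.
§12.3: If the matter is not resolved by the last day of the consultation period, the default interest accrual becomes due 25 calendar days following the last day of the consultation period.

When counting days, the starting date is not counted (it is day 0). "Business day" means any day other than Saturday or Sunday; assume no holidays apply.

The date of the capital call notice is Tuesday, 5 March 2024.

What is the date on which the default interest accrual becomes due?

30 April 2024

From Tuesday, 5 March 2024, 12 business days (Mar 6, Mar 7, Mar 8, Mar 11, …, Mar 19, Mar 20, Mar 21, skipping weekends) brings us to Thursday, 21 March 2024, which is the last day of the funding period.
The last day of the consultation period: 15 calendar days after 21 March 2024 is 5 April 2024.
Adding 25 calendar days to 5 April 2024 gives 30 April 2024, which is the date on which the default interest accrual becomes due.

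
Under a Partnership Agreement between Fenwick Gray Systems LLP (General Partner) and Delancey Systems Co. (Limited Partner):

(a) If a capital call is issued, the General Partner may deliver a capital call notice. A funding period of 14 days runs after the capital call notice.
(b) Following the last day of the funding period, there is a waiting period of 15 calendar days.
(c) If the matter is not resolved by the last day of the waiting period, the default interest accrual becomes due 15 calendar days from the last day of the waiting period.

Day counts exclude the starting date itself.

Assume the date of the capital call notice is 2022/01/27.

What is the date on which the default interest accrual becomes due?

The last day of the funding period: 2022/01/27 + 14 days = 2022/02/10.
Adding 15 calendar days to 2022/02/10 gives 2022/02/25, which is the last day of the waiting period.
The date on which the default interest accrual becomes due: 2022/02/25 + 15 days = 2022/03/12.

2022/03/12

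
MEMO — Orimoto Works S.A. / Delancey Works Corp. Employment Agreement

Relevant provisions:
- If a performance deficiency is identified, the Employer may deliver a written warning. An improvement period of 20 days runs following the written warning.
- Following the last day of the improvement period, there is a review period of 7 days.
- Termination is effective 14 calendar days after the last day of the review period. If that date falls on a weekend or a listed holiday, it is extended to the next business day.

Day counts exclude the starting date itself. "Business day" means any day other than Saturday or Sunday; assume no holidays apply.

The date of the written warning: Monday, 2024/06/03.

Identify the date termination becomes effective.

2024/07/15

The last day of the improvement period: 2024/06/03 + 20 days = 2024/06/23.
The last day of the review period: 7 calendar days after 2024/06/23 is 2024/06/30.
The date termination becomes effective: 14 calendar days after 2024/06/30 is 2024/07/14. That falls on a Sunday, so it rolls to the next business day, Monday, 2024/07/15.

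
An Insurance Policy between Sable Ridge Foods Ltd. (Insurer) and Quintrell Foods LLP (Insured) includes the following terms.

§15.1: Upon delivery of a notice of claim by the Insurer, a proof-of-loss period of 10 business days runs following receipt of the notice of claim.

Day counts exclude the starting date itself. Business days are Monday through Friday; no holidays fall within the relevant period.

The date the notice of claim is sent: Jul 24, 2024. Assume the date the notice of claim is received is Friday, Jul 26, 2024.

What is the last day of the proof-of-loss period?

From Friday, Jul 26, 2024, 10 business days (Jul 29, Jul 30, Jul 31, Aug 1, Aug 2, Aug 5, Aug 6, Aug 7, Aug 8, Aug 9, skipping weekends) brings us to Friday, Aug 9, 2024, which is the last day of the proof-of-loss period.

Aug 9, 2024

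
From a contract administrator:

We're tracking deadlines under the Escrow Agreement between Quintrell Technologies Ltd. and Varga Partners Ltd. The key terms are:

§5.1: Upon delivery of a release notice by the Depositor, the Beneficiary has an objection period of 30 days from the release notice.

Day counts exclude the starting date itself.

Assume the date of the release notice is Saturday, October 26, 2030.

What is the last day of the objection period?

November 25, 2030

The last day of the objection period: October 26, 2030 + 30 days = November 25, 2030.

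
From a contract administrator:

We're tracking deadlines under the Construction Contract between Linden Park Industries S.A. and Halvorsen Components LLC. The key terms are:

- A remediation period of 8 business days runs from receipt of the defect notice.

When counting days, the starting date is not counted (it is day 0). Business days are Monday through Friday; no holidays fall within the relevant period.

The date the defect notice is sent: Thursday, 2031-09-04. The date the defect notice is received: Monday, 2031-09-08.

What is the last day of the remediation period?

2031-09-18

The last day of the remediation period: 8 business days after Monday, 2031-09-08, skipping weekends — Sep 9, Sep 10, Sep 11, Sep 12, Sep 15, Sep 16, Sep 17, Sep 18 — lands on Thursday, 2031-09-18.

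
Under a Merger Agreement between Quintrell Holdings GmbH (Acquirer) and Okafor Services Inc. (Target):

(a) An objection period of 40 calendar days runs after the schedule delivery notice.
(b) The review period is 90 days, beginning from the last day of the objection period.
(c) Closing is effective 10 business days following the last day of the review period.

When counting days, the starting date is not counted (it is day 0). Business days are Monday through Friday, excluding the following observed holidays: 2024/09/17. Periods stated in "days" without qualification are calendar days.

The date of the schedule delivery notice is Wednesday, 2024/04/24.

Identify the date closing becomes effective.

The last day of the objection period: 40 calendar days after 2024/04/24 is 2024/06/03.
The last day of the review period: 2024/06/03 + 90 days = 2024/09/01.
The date closing becomes effective: 10 business days after Sunday, 2024/09/01, skipping weekends — Sep 2, Sep 3, Sep 4, Sep 5, Sep 6, Sep 9, Sep 10, Sep 11, Sep 12, Sep 13 — lands on Friday, 2024/09/13.

2024/09/13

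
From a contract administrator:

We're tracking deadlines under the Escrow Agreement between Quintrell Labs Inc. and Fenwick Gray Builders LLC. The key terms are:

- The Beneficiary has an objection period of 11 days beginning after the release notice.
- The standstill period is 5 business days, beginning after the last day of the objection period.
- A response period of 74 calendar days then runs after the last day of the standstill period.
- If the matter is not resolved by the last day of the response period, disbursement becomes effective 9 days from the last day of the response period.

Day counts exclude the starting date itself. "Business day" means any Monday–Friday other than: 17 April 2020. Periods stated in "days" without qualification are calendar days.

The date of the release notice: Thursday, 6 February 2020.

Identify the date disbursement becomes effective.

Adding 11 calendar days to 6 February 2020 gives 17 February 2020, which is the last day of the objection period.
The last day of the standstill period: 5 business days after Monday, 17 February 2020, skipping weekends — Feb 18, Feb 19, Feb 20, Feb 21, Feb 24 — lands on Monday, 24 February 2020.
The last day of the response period: 74 calendar days after 24 February 2020 is 8 May 2020.
The date disbursement becomes effective: 9 calendar days after 8 May 2020 is 17 May 2020.

17 May 2020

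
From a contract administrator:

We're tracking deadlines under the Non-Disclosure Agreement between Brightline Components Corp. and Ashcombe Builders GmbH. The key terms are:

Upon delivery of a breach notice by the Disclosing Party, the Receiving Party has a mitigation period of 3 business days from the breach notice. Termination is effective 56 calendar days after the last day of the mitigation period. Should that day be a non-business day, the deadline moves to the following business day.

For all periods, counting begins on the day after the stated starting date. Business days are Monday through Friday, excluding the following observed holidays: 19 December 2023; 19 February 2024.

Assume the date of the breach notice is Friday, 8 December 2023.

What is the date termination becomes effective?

7 February 2024

From Friday, 8 December 2023, 3 business days (Dec 11, Dec 12, Dec 13, skipping weekends) brings us to Wednesday, 13 December 2023, which is the last day of the mitigation period.
Adding 56 calendar days to 13 December 2023 gives 7 February 2024, which is the date termination becomes effective. 7 February 2024 is a Wednesday and is not a listed holiday, so no roll-forward applies.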